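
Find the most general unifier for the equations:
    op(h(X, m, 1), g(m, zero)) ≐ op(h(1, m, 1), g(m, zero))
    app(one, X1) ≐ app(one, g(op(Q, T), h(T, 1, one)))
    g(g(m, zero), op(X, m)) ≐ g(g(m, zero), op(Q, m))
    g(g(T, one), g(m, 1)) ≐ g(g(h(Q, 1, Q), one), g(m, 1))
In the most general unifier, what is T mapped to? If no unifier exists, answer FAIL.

Decompose op/2: h(X, m, 1) ≐ h(1, m, 1),  g(m, zero) ≐ g(m, zero).
Decompose h/3: X ≐ 1,  m ≐ m,  1 ≐ 1.
Bind X := 1; substituting into the one remaining equation that mentions X gives: g(g(m, zero), op(1, m)) ≐ g(g(m, zero), op(Q, m)).
Delete trivial equation m ≐ m.
Delete trivial equation 1 ≐ 1.
Delete trivial equation g(m, zero) ≐ g(m, zero).
Decompose app/2: one ≐ one,  X1 ≐ g(op(Q, T), h(T, 1, one)).
Delete trivial equation one ≐ one.
Bind X1 := g(op(Q, T), h(T, 1, one)); no other remaining equation mentions X1.
Decompose g/2: g(m, zero) ≐ g(m, zero),  op(1, m) ≐ op(Q, m).
Delete trivial equation g(m, zero) ≐ g(m, zero).
Decompose op/2: 1 ≐ Q,  m ≐ m.
Bind Q := 1; substituting into the one remaining equation that mentions Q gives: g(g(T, one), g(m, 1)) ≐ g(g(h(1, 1, 1), one), g(m, 1)). Substituting into the earlier binding gives X1 := g(op(1, T), h(T, 1, one)).
Delete trivial equation m ≐ m.
Decompose g/2: g(T, one) ≐ g(h(1, 1, 1), one),  g(m, 1) ≐ g(m, 1).
Decompose g/2: T ≐ h(1, 1, 1),  one ≐ one.
Bind T := h(1, 1, 1); no other remaining equation mentions T. Substituting into the earlier binding gives X1 := g(op(1, h(1, 1, 1)), h(h(1, 1, 1), 1, one)).
Delete trivial equation one ≐ one.
Delete trivial equation g(m, 1) ≐ g(m, 1).
MGU = { X -> 1, X1 -> g(op(1, h(1, 1, 1)), h(h(1, 1, 1), 1, one)), Q -> 1, T -> h(1, 1, 1) }, so T -> h(1, 1, 1).

h(1, 1, 1)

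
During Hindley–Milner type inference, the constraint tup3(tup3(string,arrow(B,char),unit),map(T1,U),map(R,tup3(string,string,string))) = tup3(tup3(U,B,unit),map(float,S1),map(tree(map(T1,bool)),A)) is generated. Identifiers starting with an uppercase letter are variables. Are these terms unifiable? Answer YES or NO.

Decompose tup3/3: tup3(string,arrow(B,char),unit) = tup3(U,B,unit),  map(T1,U) = map(float,S1),  map(R,tup3(string,string,string)) = map(tree(map(T1,bool)),A).
Decompose tup3/3: string = U,  arrow(B,char) = B,  unit = unit.
Bind U := string; substituting into the one remaining equation that mentions U gives: map(T1,string) = map(float,S1).
Occurs check fails: B occurs in arrow(B,char); the equation B = arrow(B,char) has no finite solution.

NO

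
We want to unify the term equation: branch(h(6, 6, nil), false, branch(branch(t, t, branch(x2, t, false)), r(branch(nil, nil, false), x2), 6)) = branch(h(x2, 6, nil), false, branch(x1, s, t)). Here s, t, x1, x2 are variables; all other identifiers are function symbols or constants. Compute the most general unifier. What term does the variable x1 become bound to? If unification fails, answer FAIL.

branch(6, 6, branch(6, 6, false))

Decompose branch/3: h(6, 6, nil) = h(x2, 6, nil),  false = false,  branch(branch(t, t, branch(x2, t, false)), r(branch(nil, nil, false), x2), 6) = branch(x1, s, t).
Decompose h/3: 6 = x2,  6 = 6,  nil = nil.
Bind x2 := 6; substituting into the one remaining equation that mentions x2 gives: branch(branch(t, t, branch(6, t, false)), r(branch(nil, nil, false), 6), 6) = branch(x1, s, t).
Delete trivial equation 6 = 6.
Delete trivial equation nil = nil.
Delete trivial equation false = false.
Decompose branch/3: branch(t, t, branch(6, t, false)) = x1,  r(branch(nil, nil, false), 6) = s,  6 = t.
Bind x1 := branch(t, t, branch(6, t, false)); no other remaining equation mentions x1.
Bind s := r(branch(nil, nil, false), 6); no other remaining equation mentions s.
Bind t := 6. Substituting into the earlier binding gives x1 := branch(6, 6, branch(6, 6, false)).
MGU = { x2 ↦ 6, x1 ↦ branch(6, 6, branch(6, 6, false)), s ↦ r(branch(nil, nil, false), 6), t ↦ 6 }, so x1 ↦ branch(6, 6, branch(6, 6, false)).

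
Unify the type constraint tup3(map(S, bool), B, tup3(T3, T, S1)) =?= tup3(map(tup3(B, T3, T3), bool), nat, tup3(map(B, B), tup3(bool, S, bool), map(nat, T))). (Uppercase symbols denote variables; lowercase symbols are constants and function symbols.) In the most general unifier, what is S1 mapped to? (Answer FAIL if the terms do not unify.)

map(nat, tup3(bool, tup3(nat, map(nat, nat), map(nat, nat)), bool))

Decompose tup3/3: map(S, bool) =?= map(tup3(B, T3, T3), bool),  B =?= nat,  tup3(T3, T, S1) =?= tup3(map(B, B), tup3(bool, S, bool), map(nat, T)).
Decompose map/2: S =?= tup3(B, T3, T3),  bool =?= bool.
Bind S := tup3(B, T3, T3); substituting into the one remaining equation that mentions S gives: tup3(T3, T, S1) =?= tup3(map(B, B), tup3(bool, tup3(B, T3, T3), bool), map(nat, T)).
Delete trivial equation bool =?= bool.
Bind B := nat; substituting into the remaining equation gives: tup3(T3, T, S1) =?= tup3(map(nat, nat), tup3(bool, tup3(nat, T3, T3), bool), map(nat, T)). Substituting into the earlier binding gives S := tup3(nat, T3, T3).
Decompose tup3/3: T3 =?= map(nat, nat),  T =?= tup3(bool, tup3(nat, T3, T3), bool),  S1 =?= map(nat, T).
Bind T3 := map(nat, nat); substituting into the one remaining equation that mentions T3 gives: T =?= tup3(bool, tup3(nat, map(nat, nat), map(nat, nat)), bool). Substituting into the earlier binding gives S := tup3(nat, map(nat, nat), map(nat, nat)).
Bind T := tup3(bool, tup3(nat, map(nat, nat), map(nat, nat)), bool); substituting into the remaining equation gives: S1 =?= map(nat, tup3(bool, tup3(nat, map(nat, nat), map(nat, nat)), bool)).
Bind S1 := map(nat, tup3(bool, tup3(nat, map(nat, nat), map(nat, nat)), bool)).
MGU = { S ↦ tup3(nat, map(nat, nat), map(nat, nat)), B ↦ nat, T3 ↦ map(nat, nat), T ↦ tup3(bool, tup3(nat, map(nat, nat), map(nat, nat)), bool), S1 ↦ map(nat, tup3(bool, tup3(nat, map(nat, nat), map(nat, nat)), bool)) }, so S1 ↦ map(nat, tup3(bool, tup3(nat, map(nat, nat), map(nat, nat)), bool)).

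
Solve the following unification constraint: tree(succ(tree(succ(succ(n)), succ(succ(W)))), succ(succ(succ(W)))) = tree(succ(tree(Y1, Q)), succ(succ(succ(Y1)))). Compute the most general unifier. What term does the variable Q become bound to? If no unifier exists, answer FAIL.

succ(succ(succ(succ(n))))

Decompose tree/2: succ(tree(succ(succ(n)), succ(succ(W)))) = succ(tree(Y1, Q)),  succ(succ(succ(W))) = succ(succ(succ(Y1))).
Decompose succ/1: tree(succ(succ(n)), succ(succ(W))) = tree(Y1, Q).
Decompose tree/2: succ(succ(n)) = Y1,  succ(succ(W)) = Q.
Bind Y1 := succ(succ(n)); substituting into the one remaining equation that mentions Y1 gives: succ(succ(succ(W))) = succ(succ(succ(succ(succ(n))))).
Bind Q := succ(succ(W)); no other remaining equation mentions Q.
Decompose succ/1: succ(succ(W)) = succ(succ(succ(succ(n)))).
Decompose succ/1: succ(W) = succ(succ(succ(n))).
Decompose succ/1: W = succ(succ(n)).
Bind W := succ(succ(n)). Substituting into the earlier binding gives Q := succ(succ(succ(succ(n)))).
MGU = { Y1 := succ(succ(n)), Q := succ(succ(succ(succ(n)))), W := succ(succ(n)) }, so Q := succ(succ(succ(succ(n)))).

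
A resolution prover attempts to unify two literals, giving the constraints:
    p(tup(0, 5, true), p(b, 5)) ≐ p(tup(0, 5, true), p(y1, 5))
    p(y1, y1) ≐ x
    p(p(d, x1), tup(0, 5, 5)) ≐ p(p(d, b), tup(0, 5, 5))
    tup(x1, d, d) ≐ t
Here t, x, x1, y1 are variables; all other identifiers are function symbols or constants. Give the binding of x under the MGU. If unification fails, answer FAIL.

p(b, b)

Decompose p/2: tup(0, 5, true) ≐ tup(0, 5, true),  p(b, 5) ≐ p(y1, 5).
Delete trivial equation tup(0, 5, true) ≐ tup(0, 5, true).
Decompose p/2: b ≐ y1,  5 ≐ 5.
Bind y1 := b; substituting into the one remaining equation that mentions y1 gives: p(b, b) ≐ x.
Delete trivial equation 5 ≐ 5.
Bind x := p(b, b); no other remaining equation mentions x.
Decompose p/2: p(d, x1) ≐ p(d, b),  tup(0, 5, 5) ≐ tup(0, 5, 5).
Decompose p/2: d ≐ d,  x1 ≐ b.
Delete trivial equation d ≐ d.
Bind x1 := b; substituting into the one remaining equation that mentions x1 gives: tup(b, d, d) ≐ t.
Delete trivial equation tup(0, 5, 5) ≐ tup(0, 5, 5).
Bind t := tup(b, d, d).
MGU = { y1 := b, x := p(b, b), x1 := b, t := tup(b, d, d) }, so x := p(b, b).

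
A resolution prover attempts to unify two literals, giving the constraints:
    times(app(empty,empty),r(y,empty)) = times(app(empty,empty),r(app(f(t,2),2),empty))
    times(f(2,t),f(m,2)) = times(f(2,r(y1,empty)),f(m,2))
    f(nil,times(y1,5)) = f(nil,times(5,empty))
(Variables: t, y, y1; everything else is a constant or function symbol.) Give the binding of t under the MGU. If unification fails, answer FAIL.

FAIL

Decompose times/2: app(empty,empty) = app(empty,empty),  r(y,empty) = r(app(f(t,2),2),empty).
Delete trivial equation app(empty,empty) = app(empty,empty).
Decompose r/2: y = app(f(t,2),2),  empty = empty.
Bind y := app(f(t,2),2); no other remaining equation mentions y.
Delete trivial equation empty = empty.
Decompose times/2: f(2,t) = f(2,r(y1,empty)),  f(m,2) = f(m,2).
Decompose f/2: 2 = 2,  t = r(y1,empty).
Delete trivial equation 2 = 2.
Bind t := r(y1,empty); no other remaining equation mentions t. Substituting into the earlier binding gives y := app(f(r(y1,empty),2),2).
Delete trivial equation f(m,2) = f(m,2).
Decompose f/2: nil = nil,  times(y1,5) = times(5,empty).
Delete trivial equation nil = nil.
Decompose times/2: y1 = 5,  5 = empty.
Bind y1 := 5; no other remaining equation mentions y1. Substituting into the earlier bindings gives y := app(f(r(5,empty),2),2), t := r(5,empty).
Clash: constants 5 and empty differ; no unifier exists.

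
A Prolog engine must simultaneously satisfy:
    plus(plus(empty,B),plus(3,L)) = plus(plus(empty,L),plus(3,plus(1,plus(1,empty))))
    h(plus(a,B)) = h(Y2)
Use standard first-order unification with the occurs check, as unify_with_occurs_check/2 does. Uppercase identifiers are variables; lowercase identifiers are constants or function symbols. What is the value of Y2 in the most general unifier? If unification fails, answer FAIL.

Decompose plus/2: plus(empty,B) = plus(empty,L),  plus(3,L) = plus(3,plus(1,plus(1,empty))).
Decompose plus/2: empty = empty,  B = L.
Delete trivial equation empty = empty.
Bind B := L; substituting into the one remaining equation that mentions B gives: h(plus(a,L)) = h(Y2).
Decompose plus/2: 3 = 3,  L = plus(1,plus(1,empty)).
Delete trivial equation 3 = 3.
Bind L := plus(1,plus(1,empty)); substituting into the remaining equation gives: h(plus(a,plus(1,plus(1,empty)))) = h(Y2). Substituting into the earlier binding gives B := plus(1,plus(1,empty)).
Decompose h/1: plus(a,plus(1,plus(1,empty))) = Y2.
Bind Y2 := plus(a,plus(1,plus(1,empty))).
MGU = { B = plus(1,plus(1,empty)), L = plus(1,plus(1,empty)), Y2 = plus(a,plus(1,plus(1,empty))) }, so Y2 = plus(a,plus(1,plus(1,empty))).

plus(a,plus(1,plus(1,empty)))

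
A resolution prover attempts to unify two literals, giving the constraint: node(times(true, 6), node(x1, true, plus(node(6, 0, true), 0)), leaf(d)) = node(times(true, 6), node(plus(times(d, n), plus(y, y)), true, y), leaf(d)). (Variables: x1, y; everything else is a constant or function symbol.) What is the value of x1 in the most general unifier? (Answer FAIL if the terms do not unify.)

plus(times(d, n), plus(plus(node(6, 0, true), 0), plus(node(6, 0, true), 0)))

Decompose node/3: times(true, 6) = times(true, 6),  node(x1, true, plus(node(6, 0, true), 0)) = node(plus(times(d, n), plus(y, y)), true, y),  leaf(d) = leaf(d).
Delete trivial equation times(true, 6) = times(true, 6).
Decompose node/3: x1 = plus(times(d, n), plus(y, y)),  true = true,  plus(node(6, 0, true), 0) = y.
Bind x1 := plus(times(d, n), plus(y, y)); no other remaining equation mentions x1.
Delete trivial equation true = true.
Bind y := plus(node(6, 0, true), 0); no other remaining equation mentions y. Substituting into the earlier binding gives x1 := plus(times(d, n), plus(plus(node(6, 0, true), 0), plus(node(6, 0, true), 0))).
Delete trivial equation leaf(d) = leaf(d).
MGU = { x1 -> plus(times(d, n), plus(plus(node(6, 0, true), 0), plus(node(6, 0, true), 0))), y -> plus(node(6, 0, true), 0) }, so x1 -> plus(times(d, n), plus(plus(node(6, 0, true), 0), plus(node(6, 0, true), 0))).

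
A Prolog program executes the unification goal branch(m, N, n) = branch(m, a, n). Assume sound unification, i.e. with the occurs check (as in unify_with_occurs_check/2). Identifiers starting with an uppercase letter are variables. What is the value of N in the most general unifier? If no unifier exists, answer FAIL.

a

Decompose branch/3: m = m,  N = a,  n = n.
Delete trivial equation m = m.
Bind N := a; no other remaining equation mentions N.
Delete trivial equation n = n.
MGU = { N ↦ a }, so N ↦ a.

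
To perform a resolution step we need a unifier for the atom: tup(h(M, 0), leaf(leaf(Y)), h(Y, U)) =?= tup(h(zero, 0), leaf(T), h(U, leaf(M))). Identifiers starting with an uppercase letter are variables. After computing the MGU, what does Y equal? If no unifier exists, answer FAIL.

leaf(zero)

Decompose tup/3: h(M, 0) =?= h(zero, 0),  leaf(leaf(Y)) =?= leaf(T),  h(Y, U) =?= h(U, leaf(M)).
Decompose h/2: M =?= zero,  0 =?= 0.
Bind M := zero; substituting into the one remaining equation that mentions M gives: h(Y, U) =?= h(U, leaf(zero)).
Delete trivial equation 0 =?= 0.
Decompose leaf/1: leaf(Y) =?= T.
Bind T := leaf(Y); no other remaining equation mentions T.
Decompose h/2: Y =?= U,  U =?= leaf(zero).
Bind Y := U; no other remaining equation mentions Y. Substituting into the earlier binding gives T := leaf(U).
Bind U := leaf(zero). Substituting into the earlier bindings gives T := leaf(leaf(zero)), Y := leaf(zero).
MGU = { M := zero, T := leaf(leaf(zero)), Y := leaf(zero), U := leaf(zero) }, so Y := leaf(zero).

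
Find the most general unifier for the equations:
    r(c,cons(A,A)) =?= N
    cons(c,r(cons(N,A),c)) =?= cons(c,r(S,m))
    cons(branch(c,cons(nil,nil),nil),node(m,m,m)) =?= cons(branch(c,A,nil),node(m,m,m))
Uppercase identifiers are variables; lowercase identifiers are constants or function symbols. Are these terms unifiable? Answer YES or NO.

NO

Bind N := r(c,cons(A,A)); substituting into the one remaining equation that mentions N gives: cons(c,r(cons(r(c,cons(A,A)),A),c)) =?= cons(c,r(S,m)).
Decompose cons/2: c =?= c,  r(cons(r(c,cons(A,A)),A),c) =?= r(S,m).
Delete trivial equation c =?= c.
Decompose r/2: cons(r(c,cons(A,A)),A) =?= S,  c =?= m.
Bind S := cons(r(c,cons(A,A)),A); no other remaining equation mentions S.
Clash: constants c and m differ; no unifier exists.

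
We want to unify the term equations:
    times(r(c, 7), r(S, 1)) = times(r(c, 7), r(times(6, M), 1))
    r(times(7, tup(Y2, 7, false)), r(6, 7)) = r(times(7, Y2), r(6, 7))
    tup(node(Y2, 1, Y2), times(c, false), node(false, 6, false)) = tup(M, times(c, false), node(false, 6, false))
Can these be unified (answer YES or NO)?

NO

Decompose times/2: r(c, 7) = r(c, 7),  r(S, 1) = r(times(6, M), 1).
Delete trivial equation r(c, 7) = r(c, 7).
Decompose r/2: S = times(6, M),  1 = 1.
Bind S := times(6, M); no other remaining equation mentions S.
Delete trivial equation 1 = 1.
Decompose r/2: times(7, tup(Y2, 7, false)) = times(7, Y2),  r(6, 7) = r(6, 7).
Decompose times/2: 7 = 7,  tup(Y2, 7, false) = Y2.
Delete trivial equation 7 = 7.
Occurs check fails: Y2 occurs in tup(Y2, 7, false); the equation Y2 = tup(Y2, 7, false) has no finite solution.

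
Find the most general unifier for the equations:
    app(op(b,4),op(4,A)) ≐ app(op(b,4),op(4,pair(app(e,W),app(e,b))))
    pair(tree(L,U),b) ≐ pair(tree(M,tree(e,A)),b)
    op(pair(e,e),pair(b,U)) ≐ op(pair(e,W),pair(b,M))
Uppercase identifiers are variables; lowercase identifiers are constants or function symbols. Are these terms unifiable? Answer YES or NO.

Decompose app/2: op(b,4) ≐ op(b,4),  op(4,A) ≐ op(4,pair(app(e,W),app(e,b))).
Delete trivial equation op(b,4) ≐ op(b,4).
Decompose op/2: 4 ≐ 4,  A ≐ pair(app(e,W),app(e,b)).
Delete trivial equation 4 ≐ 4.
Bind A := pair(app(e,W),app(e,b)); substituting into the one remaining equation that mentions A gives: pair(tree(L,U),b) ≐ pair(tree(M,tree(e,pair(app(e,W),app(e,b)))),b).
Decompose pair/2: tree(L,U) ≐ tree(M,tree(e,pair(app(e,W),app(e,b)))),  b ≐ b.
Decompose tree/2: L ≐ M,  U ≐ tree(e,pair(app(e,W),app(e,b))).
Bind L := M; no other remaining equation mentions L.
Bind U := tree(e,pair(app(e,W),app(e,b))); substituting into the one remaining equation that mentions U gives: op(pair(e,e),pair(b,tree(e,pair(app(e,W),app(e,b))))) ≐ op(pair(e,W),pair(b,M)).
Delete trivial equation b ≐ b.
Decompose op/2: pair(e,e) ≐ pair(e,W),  pair(b,tree(e,pair(app(e,W),app(e,b)))) ≐ pair(b,M).
Decompose pair/2: e ≐ e,  e ≐ W.
Delete trivial equation e ≐ e.
Bind W := e; substituting into the remaining equation gives: pair(b,tree(e,pair(app(e,e),app(e,b)))) ≐ pair(b,M). Substituting into the earlier bindings gives A := pair(app(e,e),app(e,b)), U := tree(e,pair(app(e,e),app(e,b))).
Decompose pair/2: b ≐ b,  tree(e,pair(app(e,e),app(e,b))) ≐ M.
Delete trivial equation b ≐ b.
Bind M := tree(e,pair(app(e,e),app(e,b))). Substituting into the earlier binding gives L := tree(e,pair(app(e,e),app(e,b))).
No equations remain and no clash or occurs-check failure arose, so a unifier exists.

YES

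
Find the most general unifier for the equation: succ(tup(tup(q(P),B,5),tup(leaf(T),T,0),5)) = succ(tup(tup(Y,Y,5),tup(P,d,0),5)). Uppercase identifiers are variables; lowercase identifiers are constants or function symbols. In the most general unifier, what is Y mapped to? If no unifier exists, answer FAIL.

Decompose succ/1: tup(tup(q(P),B,5),tup(leaf(T),T,0),5) = tup(tup(Y,Y,5),tup(P,d,0),5).
Decompose tup/3: tup(q(P),B,5) = tup(Y,Y,5),  tup(leaf(T),T,0) = tup(P,d,0),  5 = 5.
Decompose tup/3: q(P) = Y,  B = Y,  5 = 5.
Bind Y := q(P); substituting into the one remaining equation that mentions Y gives: B = q(P).
Bind B := q(P); no other remaining equation mentions B.
Delete trivial equation 5 = 5.
Decompose tup/3: leaf(T) = P,  T = d,  0 = 0.
Bind P := leaf(T); no other remaining equation mentions P. Substituting into the earlier bindings gives Y := q(leaf(T)), B := q(leaf(T)).
Bind T := d; no other remaining equation mentions T. Substituting into the earlier bindings gives Y := q(leaf(d)), B := q(leaf(d)), P := leaf(d).
Delete trivial equation 0 = 0.
Delete trivial equation 5 = 5.
MGU = { Y := q(leaf(d)), B := q(leaf(d)), P := leaf(d), T := d }, so Y := q(leaf(d)).

q(leaf(d))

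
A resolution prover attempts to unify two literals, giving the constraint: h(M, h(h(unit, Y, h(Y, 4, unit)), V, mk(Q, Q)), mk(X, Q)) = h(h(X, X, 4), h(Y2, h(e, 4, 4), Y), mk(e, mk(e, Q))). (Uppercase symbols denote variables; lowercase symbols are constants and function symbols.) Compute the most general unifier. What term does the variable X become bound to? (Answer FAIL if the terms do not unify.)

Decompose h/3: M = h(X, X, 4),  h(h(unit, Y, h(Y, 4, unit)), V, mk(Q, Q)) = h(Y2, h(e, 4, 4), Y),  mk(X, Q) = mk(e, mk(e, Q)).
Bind M := h(X, X, 4); no other remaining equation mentions M.
Decompose h/3: h(unit, Y, h(Y, 4, unit)) = Y2,  V = h(e, 4, 4),  mk(Q, Q) = Y.
Bind Y2 := h(unit, Y, h(Y, 4, unit)); no other remaining equation mentions Y2.
Bind V := h(e, 4, 4); no other remaining equation mentions V.
Bind Y := mk(Q, Q); no other remaining equation mentions Y. Substituting into the earlier binding gives Y2 := h(unit, mk(Q, Q), h(mk(Q, Q), 4, unit)).
Decompose mk/2: X = e,  Q = mk(e, Q).
Bind X := e; no other remaining equation mentions X. Substituting into the earlier binding gives M := h(e, e, 4).
Occurs check fails: Q occurs in mk(e, Q); the equation Q = mk(e, Q) has no finite solution.

FAIL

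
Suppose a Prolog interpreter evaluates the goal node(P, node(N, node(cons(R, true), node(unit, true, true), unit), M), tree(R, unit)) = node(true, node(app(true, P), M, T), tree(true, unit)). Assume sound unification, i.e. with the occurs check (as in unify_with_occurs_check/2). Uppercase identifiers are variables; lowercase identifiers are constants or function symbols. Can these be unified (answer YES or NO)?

Decompose node/3: P = true,  node(N, node(cons(R, true), node(unit, true, true), unit), M) = node(app(true, P), M, T),  tree(R, unit) = tree(true, unit).
Bind P := true; substituting into the one remaining equation that mentions P gives: node(N, node(cons(R, true), node(unit, true, true), unit), M) = node(app(true, true), M, T).
Decompose node/3: N = app(true, true),  node(cons(R, true), node(unit, true, true), unit) = M,  M = T.
Bind N := app(true, true); no other remaining equation mentions N.
Bind M := node(cons(R, true), node(unit, true, true), unit); substituting into the one remaining equation that mentions M gives: node(cons(R, true), node(unit, true, true), unit) = T.
Bind T := node(cons(R, true), node(unit, true, true), unit); no other remaining equation mentions T.
Decompose tree/2: R = true,  unit = unit.
Bind R := true; no other remaining equation mentions R. Substituting into the earlier bindings gives M := node(cons(true, true), node(unit, true, true), unit), T := node(cons(true, true), node(unit, true, true), unit).
Delete trivial equation unit = unit.
No equations remain and no clash or occurs-check failure arose, so a unifier exists.

YES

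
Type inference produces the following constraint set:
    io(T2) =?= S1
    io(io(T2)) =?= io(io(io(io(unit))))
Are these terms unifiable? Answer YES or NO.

Bind S1 := io(T2); no other remaining equation mentions S1.
Decompose io/1: io(T2) =?= io(io(io(unit))).
Decompose io/1: T2 =?= io(io(unit)).
Bind T2 := io(io(unit)). Substituting into the earlier binding gives S1 := io(io(io(unit))).
No equations remain and no clash or occurs-check failure arose, so a unifier exists.

YES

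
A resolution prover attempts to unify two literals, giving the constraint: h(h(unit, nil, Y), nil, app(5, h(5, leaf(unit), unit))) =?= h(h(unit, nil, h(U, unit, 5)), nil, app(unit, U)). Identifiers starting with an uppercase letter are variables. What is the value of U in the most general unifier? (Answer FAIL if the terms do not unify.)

Decompose h/3: h(unit, nil, Y) =?= h(unit, nil, h(U, unit, 5)),  nil =?= nil,  app(5, h(5, leaf(unit), unit)) =?= app(unit, U).
Decompose h/3: unit =?= unit,  nil =?= nil,  Y =?= h(U, unit, 5).
Delete trivial equation unit =?= unit.
Delete trivial equation nil =?= nil.
Bind Y := h(U, unit, 5); no other remaining equation mentions Y.
Delete trivial equation nil =?= nil.
Decompose app/2: 5 =?= unit,  h(5, leaf(unit), unit) =?= U.
Clash: constants 5 and unit differ; no unifier exists.

FAIL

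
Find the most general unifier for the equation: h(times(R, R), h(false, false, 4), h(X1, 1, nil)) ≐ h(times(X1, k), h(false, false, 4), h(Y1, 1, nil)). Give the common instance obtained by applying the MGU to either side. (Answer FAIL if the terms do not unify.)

Decompose h/3: times(R, R) ≐ times(X1, k),  h(false, false, 4) ≐ h(false, false, 4),  h(X1, 1, nil) ≐ h(Y1, 1, nil).
Decompose times/2: R ≐ X1,  R ≐ k.
Bind R := X1; substituting into the one remaining equation that mentions R gives: X1 ≐ k.
Bind X1 := k; substituting into the one remaining equation that mentions X1 gives: h(k, 1, nil) ≐ h(Y1, 1, nil). Substituting into the earlier binding gives R := k.
Delete trivial equation h(false, false, 4) ≐ h(false, false, 4).
Decompose h/3: k ≐ Y1,  1 ≐ 1,  nil ≐ nil.
Bind Y1 := k; no other remaining equation mentions Y1.
Delete trivial equation 1 ≐ 1.
Delete trivial equation nil ≐ nil.
Applying the MGU to either side gives h(times(k, k), h(false, false, 4), h(k, 1, nil)).

h(times(k, k), h(false, false, 4), h(k, 1, nil))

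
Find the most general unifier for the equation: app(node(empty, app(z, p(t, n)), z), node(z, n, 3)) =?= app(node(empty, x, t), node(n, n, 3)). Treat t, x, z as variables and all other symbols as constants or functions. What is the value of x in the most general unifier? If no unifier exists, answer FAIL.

app(n, p(n, n))

Decompose app/2: node(empty, app(z, p(t, n)), z) =?= node(empty, x, t),  node(z, n, 3) =?= node(n, n, 3).
Decompose node/3: empty =?= empty,  app(z, p(t, n)) =?= x,  z =?= t.
Delete trivial equation empty =?= empty.
Bind x := app(z, p(t, n)); no other remaining equation mentions x.
Bind z := t; substituting into the remaining equation gives: node(t, n, 3) =?= node(n, n, 3). Substituting into the earlier binding gives x := app(t, p(t, n)).
Decompose node/3: t =?= n,  n =?= n,  3 =?= 3.
Bind t := n; no other remaining equation mentions t. Substituting into the earlier bindings gives x := app(n, p(n, n)), z := n.
Delete trivial equation n =?= n.
Delete trivial equation 3 =?= 3.
MGU = { x -> app(n, p(n, n)), z -> n, t -> n }, so x -> app(n, p(n, n)).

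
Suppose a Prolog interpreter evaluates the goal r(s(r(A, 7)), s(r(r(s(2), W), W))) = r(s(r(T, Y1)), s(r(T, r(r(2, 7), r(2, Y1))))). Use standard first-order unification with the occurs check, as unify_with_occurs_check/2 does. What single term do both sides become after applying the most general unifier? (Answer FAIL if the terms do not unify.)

Decompose r/2: s(r(A, 7)) = s(r(T, Y1)),  s(r(r(s(2), W), W)) = s(r(T, r(r(2, 7), r(2, Y1)))).
Decompose s/1: r(A, 7) = r(T, Y1).
Decompose r/2: A = T,  7 = Y1.
Bind A := T; no other remaining equation mentions A.
Bind Y1 := 7; substituting into the remaining equation gives: s(r(r(s(2), W), W)) = s(r(T, r(r(2, 7), r(2, 7)))).
Decompose s/1: r(r(s(2), W), W) = r(T, r(r(2, 7), r(2, 7))).
Decompose r/2: r(s(2), W) = T,  W = r(r(2, 7), r(2, 7)).
Bind T := r(s(2), W); no other remaining equation mentions T. Substituting into the earlier binding gives A := r(s(2), W).
Bind W := r(r(2, 7), r(2, 7)). Substituting into the earlier bindings gives A := r(s(2), r(r(2, 7), r(2, 7))), T := r(s(2), r(r(2, 7), r(2, 7))).
Applying the MGU to either side gives r(s(r(r(s(2), r(r(2, 7), r(2, 7))), 7)), s(r(r(s(2), r(r(2, 7), r(2, 7))), r(r(2, 7), r(2, 7))))).

r(s(r(r(s(2), r(r(2, 7), r(2, 7))), 7)), s(r(r(s(2), r(r(2, 7), r(2, 7))), r(r(2, 7), r(2, 7)))))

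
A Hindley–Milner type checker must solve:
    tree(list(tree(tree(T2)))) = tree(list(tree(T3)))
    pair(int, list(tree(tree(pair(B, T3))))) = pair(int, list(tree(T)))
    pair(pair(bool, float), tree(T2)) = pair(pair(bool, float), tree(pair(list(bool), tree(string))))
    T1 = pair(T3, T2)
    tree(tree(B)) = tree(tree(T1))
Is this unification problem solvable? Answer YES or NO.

YES

Decompose tree/1: list(tree(tree(T2))) = list(tree(T3)).
Decompose list/1: tree(tree(T2)) = tree(T3).
Decompose tree/1: tree(T2) = T3.
Bind T3 := tree(T2); substituting into the 2 remaining equations that mention T3 gives: pair(int, list(tree(tree(pair(B, tree(T2)))))) = pair(int, list(tree(T))),  T1 = pair(tree(T2), T2).
Decompose pair/2: int = int,  list(tree(tree(pair(B, tree(T2))))) = list(tree(T)).
Delete trivial equation int = int.
Decompose list/1: tree(tree(pair(B, tree(T2)))) = tree(T).
Decompose tree/1: tree(pair(B, tree(T2))) = T.
Bind T := tree(pair(B, tree(T2))); no other remaining equation mentions T.
Decompose pair/2: pair(bool, float) = pair(bool, float),  tree(T2) = tree(pair(list(bool), tree(string))).
Delete trivial equation pair(bool, float) = pair(bool, float).
Decompose tree/1: T2 = pair(list(bool), tree(string)).
Bind T2 := pair(list(bool), tree(string)); substituting into the one remaining equation that mentions T2 gives: T1 = pair(tree(pair(list(bool), tree(string))), pair(list(bool), tree(string))). Substituting into the earlier bindings gives T3 := tree(pair(list(bool), tree(string))), T := tree(pair(B, tree(pair(list(bool), tree(string))))).
Bind T1 := pair(tree(pair(list(bool), tree(string))), pair(list(bool), tree(string))); substituting into the remaining equation gives: tree(tree(B)) = tree(tree(pair(tree(pair(list(bool), tree(string))), pair(list(bool), tree(string))))).
Decompose tree/1: tree(B) = tree(pair(tree(pair(list(bool), tree(string))), pair(list(bool), tree(string)))).
Decompose tree/1: B = pair(tree(pair(list(bool), tree(string))), pair(list(bool), tree(string))).
Bind B := pair(tree(pair(list(bool), tree(string))), pair(list(bool), tree(string))). Substituting into the earlier binding gives T := tree(pair(pair(tree(pair(list(bool), tree(string))), pair(list(bool), tree(string))), tree(pair(list(bool), tree(string))))).
No equations remain and no clash or occurs-check failure arose, so a unifier exists.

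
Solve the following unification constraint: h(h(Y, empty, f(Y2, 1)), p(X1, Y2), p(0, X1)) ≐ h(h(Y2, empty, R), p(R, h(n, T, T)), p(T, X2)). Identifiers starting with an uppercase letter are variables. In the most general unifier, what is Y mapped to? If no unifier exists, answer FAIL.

Decompose h/3: h(Y, empty, f(Y2, 1)) ≐ h(Y2, empty, R),  p(X1, Y2) ≐ p(R, h(n, T, T)),  p(0, X1) ≐ p(T, X2).
Decompose h/3: Y ≐ Y2,  empty ≐ empty,  f(Y2, 1) ≐ R.
Bind Y := Y2; no other remaining equation mentions Y.
Delete trivial equation empty ≐ empty.
Bind R := f(Y2, 1); substituting into the one remaining equation that mentions R gives: p(X1, Y2) ≐ p(f(Y2, 1), h(n, T, T)).
Decompose p/2: X1 ≐ f(Y2, 1),  Y2 ≐ h(n, T, T).
Bind X1 := f(Y2, 1); substituting into the one remaining equation that mentions X1 gives: p(0, f(Y2, 1)) ≐ p(T, X2).
Bind Y2 := h(n, T, T); substituting into the remaining equation gives: p(0, f(h(n, T, T), 1)) ≐ p(T, X2). Substituting into the earlier bindings gives Y := h(n, T, T), R := f(h(n, T, T), 1), X1 := f(h(n, T, T), 1).
Decompose p/2: 0 ≐ T,  f(h(n, T, T), 1) ≐ X2.
Bind T := 0; substituting into the remaining equation gives: f(h(n, 0, 0), 1) ≐ X2. Substituting into the earlier bindings gives Y := h(n, 0, 0), R := f(h(n, 0, 0), 1), X1 := f(h(n, 0, 0), 1), Y2 := h(n, 0, 0).
Bind X2 := f(h(n, 0, 0), 1).
MGU = { Y := h(n, 0, 0), R := f(h(n, 0, 0), 1), X1 := f(h(n, 0, 0), 1), Y2 := h(n, 0, 0), T := 0, X2 := f(h(n, 0, 0), 1) }, so Y := h(n, 0, 0).

h(n, 0, 0)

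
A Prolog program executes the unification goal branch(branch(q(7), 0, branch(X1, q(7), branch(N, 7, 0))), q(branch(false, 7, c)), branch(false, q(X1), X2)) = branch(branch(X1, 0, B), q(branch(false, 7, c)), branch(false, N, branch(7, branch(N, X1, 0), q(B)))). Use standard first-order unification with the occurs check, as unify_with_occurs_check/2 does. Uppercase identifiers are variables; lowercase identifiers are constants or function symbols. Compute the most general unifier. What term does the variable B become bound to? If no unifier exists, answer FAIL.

branch(q(7), q(7), branch(q(q(7)), 7, 0))

Decompose branch/3: branch(q(7), 0, branch(X1, q(7), branch(N, 7, 0))) = branch(X1, 0, B),  q(branch(false, 7, c)) = q(branch(false, 7, c)),  branch(false, q(X1), X2) = branch(false, N, branch(7, branch(N, X1, 0), q(B))).
Decompose branch/3: q(7) = X1,  0 = 0,  branch(X1, q(7), branch(N, 7, 0)) = B.
Bind X1 := q(7); substituting into the 2 remaining equations that mention X1 gives: branch(q(7), q(7), branch(N, 7, 0)) = B,  branch(false, q(q(7)), X2) = branch(false, N, branch(7, branch(N, q(7), 0), q(B))).
Delete trivial equation 0 = 0.
Bind B := branch(q(7), q(7), branch(N, 7, 0)); substituting into the one remaining equation that mentions B gives: branch(false, q(q(7)), X2) = branch(false, N, branch(7, branch(N, q(7), 0), q(branch(q(7), q(7), branch(N, 7, 0))))).
Delete trivial equation q(branch(false, 7, c)) = q(branch(false, 7, c)).
Decompose branch/3: false = false,  q(q(7)) = N,  X2 = branch(7, branch(N, q(7), 0), q(branch(q(7), q(7), branch(N, 7, 0)))).
Delete trivial equation false = false.
Bind N := q(q(7)); substituting into the remaining equation gives: X2 = branch(7, branch(q(q(7)), q(7), 0), q(branch(q(7), q(7), branch(q(q(7)), 7, 0)))). Substituting into the earlier binding gives B := branch(q(7), q(7), branch(q(q(7)), 7, 0)).
Bind X2 := branch(7, branch(q(q(7)), q(7), 0), q(branch(q(7), q(7), branch(q(q(7)), 7, 0)))).
MGU = { X1 = q(7), B = branch(q(7), q(7), branch(q(q(7)), 7, 0)), N = q(q(7)), X2 = branch(7, branch(q(q(7)), q(7), 0), q(branch(q(7), q(7), branch(q(q(7)), 7, 0)))) }, so B = branch(q(7), q(7), branch(q(q(7)), 7, 0)).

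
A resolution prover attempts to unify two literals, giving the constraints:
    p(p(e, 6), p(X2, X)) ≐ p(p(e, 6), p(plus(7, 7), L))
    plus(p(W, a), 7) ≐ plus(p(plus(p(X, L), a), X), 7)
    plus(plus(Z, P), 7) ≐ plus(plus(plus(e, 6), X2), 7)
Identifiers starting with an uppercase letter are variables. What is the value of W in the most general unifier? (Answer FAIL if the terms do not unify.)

plus(p(a, a), a)

Decompose p/2: p(e, 6) ≐ p(e, 6),  p(X2, X) ≐ p(plus(7, 7), L).
Delete trivial equation p(e, 6) ≐ p(e, 6).
Decompose p/2: X2 ≐ plus(7, 7),  X ≐ L.
Bind X2 := plus(7, 7); substituting into the one remaining equation that mentions X2 gives: plus(plus(Z, P), 7) ≐ plus(plus(plus(e, 6), plus(7, 7)), 7).
Bind X := L; substituting into the one remaining equation that mentions X gives: plus(p(W, a), 7) ≐ plus(p(plus(p(L, L), a), L), 7).
Decompose plus/2: p(W, a) ≐ p(plus(p(L, L), a), L),  7 ≐ 7.
Decompose p/2: W ≐ plus(p(L, L), a),  a ≐ L.
Bind W := plus(p(L, L), a); no other remaining equation mentions W.
Bind L := a; no other remaining equation mentions L. Substituting into the earlier bindings gives X := a, W := plus(p(a, a), a).
Delete trivial equation 7 ≐ 7.
Decompose plus/2: plus(Z, P) ≐ plus(plus(e, 6), plus(7, 7)),  7 ≐ 7.
Decompose plus/2: Z ≐ plus(e, 6),  P ≐ plus(7, 7).
Bind Z := plus(e, 6); no other remaining equation mentions Z.
Bind P := plus(7, 7); no other remaining equation mentions P.
Delete trivial equation 7 ≐ 7.
MGU = { X2 := plus(7, 7), X := a, W := plus(p(a, a), a), L := a, Z := plus(e, 6), P := plus(7, 7) }, so W := plus(p(a, a), a).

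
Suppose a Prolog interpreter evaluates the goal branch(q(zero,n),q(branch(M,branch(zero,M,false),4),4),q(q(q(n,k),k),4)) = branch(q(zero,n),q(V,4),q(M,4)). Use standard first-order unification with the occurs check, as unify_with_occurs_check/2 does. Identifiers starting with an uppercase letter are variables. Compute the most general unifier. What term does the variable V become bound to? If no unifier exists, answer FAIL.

branch(q(q(n,k),k),branch(zero,q(q(n,k),k),false),4)

Decompose branch/3: q(zero,n) = q(zero,n),  q(branch(M,branch(zero,M,false),4),4) = q(V,4),  q(q(q(n,k),k),4) = q(M,4).
Delete trivial equation q(zero,n) = q(zero,n).
Decompose q/2: branch(M,branch(zero,M,false),4) = V,  4 = 4.
Bind V := branch(M,branch(zero,M,false),4); no other remaining equation mentions V.
Delete trivial equation 4 = 4.
Decompose q/2: q(q(n,k),k) = M,  4 = 4.
Bind M := q(q(n,k),k); no other remaining equation mentions M. Substituting into the earlier binding gives V := branch(q(q(n,k),k),branch(zero,q(q(n,k),k),false),4).
Delete trivial equation 4 = 4.
MGU = { V ↦ branch(q(q(n,k),k),branch(zero,q(q(n,k),k),false),4), M ↦ q(q(n,k),k) }, so V ↦ branch(q(q(n,k),k),branch(zero,q(q(n,k),k),false),4).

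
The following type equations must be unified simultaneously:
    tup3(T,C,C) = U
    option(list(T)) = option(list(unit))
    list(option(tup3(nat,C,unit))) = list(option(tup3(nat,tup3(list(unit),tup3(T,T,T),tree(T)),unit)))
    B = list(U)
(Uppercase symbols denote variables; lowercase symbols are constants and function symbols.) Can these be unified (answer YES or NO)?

Bind U := tup3(T,C,C); substituting into the one remaining equation that mentions U gives: B = list(tup3(T,C,C)).
Decompose option/1: list(T) = list(unit).
Decompose list/1: T = unit.
Bind T := unit; substituting into the remaining equations gives: list(option(tup3(nat,C,unit))) = list(option(tup3(nat,tup3(list(unit),tup3(unit,unit,unit),tree(unit)),unit))),  B = list(tup3(unit,C,C)). Substituting into the earlier binding gives U := tup3(unit,C,C).
Decompose list/1: option(tup3(nat,C,unit)) = option(tup3(nat,tup3(list(unit),tup3(unit,unit,unit),tree(unit)),unit)).
Decompose option/1: tup3(nat,C,unit) = tup3(nat,tup3(list(unit),tup3(unit,unit,unit),tree(unit)),unit).
Decompose tup3/3: nat = nat,  C = tup3(list(unit),tup3(unit,unit,unit),tree(unit)),  unit = unit.
Delete trivial equation nat = nat.
Bind C := tup3(list(unit),tup3(unit,unit,unit),tree(unit)); substituting into the one remaining equation that mentions C gives: B = list(tup3(unit,tup3(list(unit),tup3(unit,unit,unit),tree(unit)),tup3(list(unit),tup3(unit,unit,unit),tree(unit)))). Substituting into the earlier binding gives U := tup3(unit,tup3(list(unit),tup3(unit,unit,unit),tree(unit)),tup3(list(unit),tup3(unit,unit,unit),tree(unit))).
Delete trivial equation unit = unit.
Bind B := list(tup3(unit,tup3(list(unit),tup3(unit,unit,unit),tree(unit)),tup3(list(unit),tup3(unit,unit,unit),tree(unit)))).
No equations remain and no clash or occurs-check failure arose, so a unifier exists.

YES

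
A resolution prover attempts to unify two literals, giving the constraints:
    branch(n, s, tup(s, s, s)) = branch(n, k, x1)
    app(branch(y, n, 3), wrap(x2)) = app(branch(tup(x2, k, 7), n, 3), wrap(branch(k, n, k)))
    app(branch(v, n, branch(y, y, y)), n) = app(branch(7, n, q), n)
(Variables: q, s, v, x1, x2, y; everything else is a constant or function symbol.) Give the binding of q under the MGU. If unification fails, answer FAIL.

Decompose branch/3: n = n,  s = k,  tup(s, s, s) = x1.
Delete trivial equation n = n.
Bind s := k; substituting into the one remaining equation that mentions s gives: tup(k, k, k) = x1.
Bind x1 := tup(k, k, k); no other remaining equation mentions x1.
Decompose app/2: branch(y, n, 3) = branch(tup(x2, k, 7), n, 3),  wrap(x2) = wrap(branch(k, n, k)).
Decompose branch/3: y = tup(x2, k, 7),  n = n,  3 = 3.
Bind y := tup(x2, k, 7); substituting into the one remaining equation that mentions y gives: app(branch(v, n, branch(tup(x2, k, 7), tup(x2, k, 7), tup(x2, k, 7))), n) = app(branch(7, n, q), n).
Delete trivial equation n = n.
Delete trivial equation 3 = 3.
Decompose wrap/1: x2 = branch(k, n, k).
Bind x2 := branch(k, n, k); substituting into the remaining equation gives: app(branch(v, n, branch(tup(branch(k, n, k), k, 7), tup(branch(k, n, k), k, 7), tup(branch(k, n, k), k, 7))), n) = app(branch(7, n, q), n). Substituting into the earlier binding gives y := tup(branch(k, n, k), k, 7).
Decompose app/2: branch(v, n, branch(tup(branch(k, n, k), k, 7), tup(branch(k, n, k), k, 7), tup(branch(k, n, k), k, 7))) = branch(7, n, q),  n = n.
Decompose branch/3: v = 7,  n = n,  branch(tup(branch(k, n, k), k, 7), tup(branch(k, n, k), k, 7), tup(branch(k, n, k), k, 7)) = q.
Bind v := 7; no other remaining equation mentions v.
Delete trivial equation n = n.
Bind q := branch(tup(branch(k, n, k), k, 7), tup(branch(k, n, k), k, 7), tup(branch(k, n, k), k, 7)); no other remaining equation mentions q.
Delete trivial equation n = n.
MGU = { s ↦ k, x1 ↦ tup(k, k, k), y ↦ tup(branch(k, n, k), k, 7), x2 ↦ branch(k, n, k), v ↦ 7, q ↦ branch(tup(branch(k, n, k), k, 7), tup(branch(k, n, k), k, 7), tup(branch(k, n, k), k, 7)) }, so q ↦ branch(tup(branch(k, n, k), k, 7), tup(branch(k, n, k), k, 7), tup(branch(k, n, k), k, 7)).

branch(tup(branch(k, n, k), k, 7), tup(branch(k, n, k), k, 7), tup(branch(k, n, k), k, 7))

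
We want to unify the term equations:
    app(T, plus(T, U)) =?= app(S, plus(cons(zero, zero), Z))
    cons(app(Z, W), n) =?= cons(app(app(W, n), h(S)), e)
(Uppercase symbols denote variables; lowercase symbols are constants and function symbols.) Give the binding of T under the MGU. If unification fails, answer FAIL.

Decompose app/2: T =?= S,  plus(T, U) =?= plus(cons(zero, zero), Z).
Bind T := S; substituting into the one remaining equation that mentions T gives: plus(S, U) =?= plus(cons(zero, zero), Z).
Decompose plus/2: S =?= cons(zero, zero),  U =?= Z.
Bind S := cons(zero, zero); substituting into the one remaining equation that mentions S gives: cons(app(Z, W), n) =?= cons(app(app(W, n), h(cons(zero, zero))), e). Substituting into the earlier binding gives T := cons(zero, zero).
Bind U := Z; no other remaining equation mentions U.
Decompose cons/2: app(Z, W) =?= app(app(W, n), h(cons(zero, zero))),  n =?= e.
Decompose app/2: Z =?= app(W, n),  W =?= h(cons(zero, zero)).
Bind Z := app(W, n); no other remaining equation mentions Z. Substituting into the earlier binding gives U := app(W, n).
Bind W := h(cons(zero, zero)); no other remaining equation mentions W. Substituting into the earlier bindings gives U := app(h(cons(zero, zero)), n), Z := app(h(cons(zero, zero)), n).
Clash: constants n and e differ; no unifier exists.

FAIL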